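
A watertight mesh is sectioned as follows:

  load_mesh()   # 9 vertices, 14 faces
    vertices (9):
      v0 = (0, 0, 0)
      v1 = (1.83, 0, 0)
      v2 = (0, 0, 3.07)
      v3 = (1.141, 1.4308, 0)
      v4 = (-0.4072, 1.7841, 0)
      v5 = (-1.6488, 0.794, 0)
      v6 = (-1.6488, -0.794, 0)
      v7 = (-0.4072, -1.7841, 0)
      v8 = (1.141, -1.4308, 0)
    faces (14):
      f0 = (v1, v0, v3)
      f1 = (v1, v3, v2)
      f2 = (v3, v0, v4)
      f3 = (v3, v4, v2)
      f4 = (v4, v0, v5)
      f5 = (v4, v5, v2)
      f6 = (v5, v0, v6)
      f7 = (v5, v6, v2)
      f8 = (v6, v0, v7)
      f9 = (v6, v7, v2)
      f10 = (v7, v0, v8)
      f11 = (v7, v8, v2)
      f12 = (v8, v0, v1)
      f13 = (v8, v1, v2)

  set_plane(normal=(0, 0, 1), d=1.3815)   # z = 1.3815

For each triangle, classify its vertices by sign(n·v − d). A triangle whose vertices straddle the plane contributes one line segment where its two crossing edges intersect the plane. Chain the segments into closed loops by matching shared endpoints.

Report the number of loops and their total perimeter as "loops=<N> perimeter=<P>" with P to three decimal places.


Straddling triangles (7 of 14):
  (v1,v3,v2) [--+] → (0.62755, 0.78694, 1.3815)–(1.0065, 0, 1.3815)  len=0.8734
  (v3,v4,v2) [--+] → (-0.22396, 0.981255, 1.3815)–(0.62755, 0.78694, 1.3815)  len=0.8734
  (v4,v5,v2) [--+] → (-0.90684, 0.4367, 1.3815)–(-0.22396, 0.981255, 1.3815)  len=0.8734
  (v5,v6,v2) [--+] → (-0.90684, -0.4367, 1.3815)–(-0.90684, 0.4367, 1.3815)  len=0.8734
  (v6,v7,v2) [--+] → (-0.22396, -0.981255, 1.3815)–(-0.90684, -0.4367, 1.3815)  len=0.8734
  (v7,v8,v2) [--+] → (0.62755, -0.78694, 1.3815)–(-0.22396, -0.981255, 1.3815)  len=0.8734
  (v8,v1,v2) [--+] → (1.0065, 0, 1.3815)–(0.62755, -0.78694, 1.3815)  len=0.8734

Chained into 1 loop(s):
  loop 1: 7 segments, perimeter = 6.1139
Total perimeter = 6.114

loops=1 perimeter=6.114


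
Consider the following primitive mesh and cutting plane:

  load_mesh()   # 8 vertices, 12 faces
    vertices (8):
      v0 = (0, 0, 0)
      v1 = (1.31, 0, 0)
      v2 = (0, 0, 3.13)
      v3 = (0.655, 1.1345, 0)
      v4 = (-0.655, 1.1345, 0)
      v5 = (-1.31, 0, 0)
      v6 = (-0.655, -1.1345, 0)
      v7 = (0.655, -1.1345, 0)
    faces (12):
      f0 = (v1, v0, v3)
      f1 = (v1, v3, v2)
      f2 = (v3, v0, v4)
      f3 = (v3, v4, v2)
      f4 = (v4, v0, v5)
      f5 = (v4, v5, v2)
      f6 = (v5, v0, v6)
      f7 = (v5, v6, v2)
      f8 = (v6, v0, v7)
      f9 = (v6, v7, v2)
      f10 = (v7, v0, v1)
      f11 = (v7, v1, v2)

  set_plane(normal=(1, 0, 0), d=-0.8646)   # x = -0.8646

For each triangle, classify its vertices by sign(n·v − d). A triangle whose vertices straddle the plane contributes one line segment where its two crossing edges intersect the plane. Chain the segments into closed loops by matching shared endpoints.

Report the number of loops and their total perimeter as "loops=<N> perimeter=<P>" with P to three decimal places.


loops=1 perimeter=4.172

Straddling triangles (4 of 12):
  (v4,v0,v5) [++-] → (-0.8646, 0, 0)–(-0.8646, 0.77146, 0)  len=0.7715
  (v4,v5,v2) [+-+] → (-0.8646, 0.77146, 0)–(-0.8646, 0, 1.0642)  len=1.3144
  (v5,v0,v6) [-++] → (-0.8646, 0, 0)–(-0.8646, -0.77146, 0)  len=0.7715
  (v5,v6,v2) [-++] → (-0.8646, -0.77146, 0)–(-0.8646, 0, 1.0642)  len=1.3144

Chained into 1 loop(s):
  loop 1: 4 segments, perimeter = 4.1717
Total perimeter = 4.172


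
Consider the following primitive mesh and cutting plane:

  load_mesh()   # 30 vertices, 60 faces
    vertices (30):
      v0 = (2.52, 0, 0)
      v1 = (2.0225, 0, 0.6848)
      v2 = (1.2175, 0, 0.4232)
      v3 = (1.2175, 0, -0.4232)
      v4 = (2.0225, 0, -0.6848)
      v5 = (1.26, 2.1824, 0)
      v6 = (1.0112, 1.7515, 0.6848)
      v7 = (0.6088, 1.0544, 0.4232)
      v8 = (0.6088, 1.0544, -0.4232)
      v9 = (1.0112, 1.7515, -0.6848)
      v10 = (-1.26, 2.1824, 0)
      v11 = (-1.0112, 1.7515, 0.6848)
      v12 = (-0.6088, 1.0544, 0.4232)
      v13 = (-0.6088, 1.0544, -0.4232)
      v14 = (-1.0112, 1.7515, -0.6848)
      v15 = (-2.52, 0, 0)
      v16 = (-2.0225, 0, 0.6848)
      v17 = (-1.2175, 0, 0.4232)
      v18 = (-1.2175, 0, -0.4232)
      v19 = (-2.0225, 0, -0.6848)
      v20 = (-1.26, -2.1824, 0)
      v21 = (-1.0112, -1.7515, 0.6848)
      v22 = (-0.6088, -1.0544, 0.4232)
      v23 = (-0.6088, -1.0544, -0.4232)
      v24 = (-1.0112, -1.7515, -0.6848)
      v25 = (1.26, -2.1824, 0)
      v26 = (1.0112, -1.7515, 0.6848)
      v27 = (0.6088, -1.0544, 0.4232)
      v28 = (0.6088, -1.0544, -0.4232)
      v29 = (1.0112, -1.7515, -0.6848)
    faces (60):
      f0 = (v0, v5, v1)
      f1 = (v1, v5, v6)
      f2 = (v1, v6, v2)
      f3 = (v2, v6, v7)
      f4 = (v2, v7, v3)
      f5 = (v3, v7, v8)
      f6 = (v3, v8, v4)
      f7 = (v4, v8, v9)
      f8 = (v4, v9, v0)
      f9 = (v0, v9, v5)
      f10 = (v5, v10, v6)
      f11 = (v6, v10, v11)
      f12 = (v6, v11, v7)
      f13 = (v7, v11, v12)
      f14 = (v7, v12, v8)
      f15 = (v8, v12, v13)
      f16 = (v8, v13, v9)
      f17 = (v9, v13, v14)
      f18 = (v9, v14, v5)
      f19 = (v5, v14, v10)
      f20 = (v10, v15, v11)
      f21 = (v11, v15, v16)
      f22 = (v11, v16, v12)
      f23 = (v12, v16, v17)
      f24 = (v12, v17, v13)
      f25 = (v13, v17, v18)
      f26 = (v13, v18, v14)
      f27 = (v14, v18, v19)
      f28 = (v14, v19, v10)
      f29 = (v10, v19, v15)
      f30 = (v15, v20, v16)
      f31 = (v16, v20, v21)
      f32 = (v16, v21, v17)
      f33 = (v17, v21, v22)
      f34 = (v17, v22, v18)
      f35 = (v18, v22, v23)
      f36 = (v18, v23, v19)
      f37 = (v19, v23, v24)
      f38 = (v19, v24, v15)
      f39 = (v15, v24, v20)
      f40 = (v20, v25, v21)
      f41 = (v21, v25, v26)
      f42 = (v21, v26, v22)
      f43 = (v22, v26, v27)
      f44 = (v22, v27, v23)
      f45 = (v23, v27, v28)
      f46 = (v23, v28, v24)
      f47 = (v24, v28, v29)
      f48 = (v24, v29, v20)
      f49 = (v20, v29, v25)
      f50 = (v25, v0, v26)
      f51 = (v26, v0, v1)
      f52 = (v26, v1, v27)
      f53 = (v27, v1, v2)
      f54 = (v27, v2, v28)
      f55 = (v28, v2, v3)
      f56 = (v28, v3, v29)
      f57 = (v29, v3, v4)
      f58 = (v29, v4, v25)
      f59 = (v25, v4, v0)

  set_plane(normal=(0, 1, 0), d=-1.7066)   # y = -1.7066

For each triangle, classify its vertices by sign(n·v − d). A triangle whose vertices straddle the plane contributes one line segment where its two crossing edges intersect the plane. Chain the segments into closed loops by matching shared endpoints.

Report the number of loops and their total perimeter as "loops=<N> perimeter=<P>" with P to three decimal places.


Straddling triangles (18 of 60):
  (v15,v20,v16) [+-+] → (-1.5347, -1.7066, 0)–(-1.42624, -1.7066, 0.149298)  len=0.1845
  (v16,v20,v21) [+--] → (-1.42624, -1.7066, 0.149298)–(-1.03712, -1.7066, 0.6848)  len=0.6619
  (v16,v21,v17) [+-+] → (-1.03712, -1.7066, 0.6848)–(-1.01649, -1.7066, 0.678094)  len=0.0217
  (v17,v21,v22) [+-+] → (-1.01649, -1.7066, 0.678094)–(-0.985282, -1.7066, 0.66795)  len=0.0328
  (v19,v23,v24) [++-] → (-0.985282, -1.7066, -0.66795)–(-1.03712, -1.7066, -0.6848)  len=0.0545
  (v19,v24,v15) [+-+] → (-1.03712, -1.7066, -0.6848)–(-1.04988, -1.7066, -0.667245)  len=0.0217
  (v15,v24,v20) [+--] → (-1.04988, -1.7066, -0.667245)–(-1.5347, -1.7066, 0)  len=0.8248
  (v21,v26,v22) [--+] → (0.906856, -1.7066, 0.66795)–(-0.985282, -1.7066, 0.66795)  len=1.8921
  (v22,v26,v27) [+-+] → (0.906856, -1.7066, 0.66795)–(0.985282, -1.7066, 0.66795)  len=0.0784
  (v23,v28,v24) [++-] → (-0.906856, -1.7066, -0.66795)–(-0.985282, -1.7066, -0.66795)  len=0.0784
  (v24,v28,v29) [-+-] → (-0.906856, -1.7066, -0.66795)–(0.985282, -1.7066, -0.66795)  len=1.8921
  (v25,v0,v26) [-+-] → (1.5347, -1.7066, 0)–(1.04988, -1.7066, 0.667245)  len=0.8248
  (v26,v0,v1) [-++] → (1.04988, -1.7066, 0.667245)–(1.03712, -1.7066, 0.6848)  len=0.0217
  (v26,v1,v27) [-++] → (1.03712, -1.7066, 0.6848)–(0.985282, -1.7066, 0.66795)  len=0.0545
  (v28,v3,v29) [++-] → (1.01649, -1.7066, -0.678094)–(0.985282, -1.7066, -0.66795)  len=0.0328
  (v29,v3,v4) [-++] → (1.01649, -1.7066, -0.678094)–(1.03712, -1.7066, -0.6848)  len=0.0217
  (v29,v4,v25) [-+-] → (1.03712, -1.7066, -0.6848)–(1.42624, -1.7066, -0.149298)  len=0.6619
  (v25,v4,v0) [-++] → (1.42624, -1.7066, -0.149298)–(1.5347, -1.7066, 0)  len=0.1845

Chained into 1 loop(s):
  loop 1: 18 segments, perimeter = 7.5451
Total perimeter = 7.545

loops=1 perimeter=7.545


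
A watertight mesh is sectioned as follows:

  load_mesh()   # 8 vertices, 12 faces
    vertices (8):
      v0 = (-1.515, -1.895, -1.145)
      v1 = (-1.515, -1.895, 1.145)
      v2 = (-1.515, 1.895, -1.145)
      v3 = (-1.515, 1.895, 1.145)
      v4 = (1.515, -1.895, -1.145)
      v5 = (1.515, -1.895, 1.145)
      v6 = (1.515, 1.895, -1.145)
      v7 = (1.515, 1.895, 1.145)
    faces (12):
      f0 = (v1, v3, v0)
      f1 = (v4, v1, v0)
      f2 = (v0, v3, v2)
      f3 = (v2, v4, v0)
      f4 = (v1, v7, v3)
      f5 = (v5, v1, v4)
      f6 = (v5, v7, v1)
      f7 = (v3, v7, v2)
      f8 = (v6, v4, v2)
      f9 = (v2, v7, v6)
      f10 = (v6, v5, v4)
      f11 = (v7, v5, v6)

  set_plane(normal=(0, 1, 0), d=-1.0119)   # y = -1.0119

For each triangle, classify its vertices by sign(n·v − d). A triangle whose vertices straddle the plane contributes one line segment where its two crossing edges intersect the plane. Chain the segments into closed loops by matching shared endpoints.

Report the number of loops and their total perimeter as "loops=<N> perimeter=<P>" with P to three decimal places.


Straddling triangles (8 of 12):
  (v1,v3,v0) [-+-] → (-1.515, -1.0119, 1.145)–(-1.515, -1.0119, -0.611412)  len=1.7564
  (v0,v3,v2) [-++] → (-1.515, -1.0119, -0.611412)–(-1.515, -1.0119, -1.145)  len=0.5336
  (v2,v4,v0) [+--] → (0.808986, -1.0119, -1.145)–(-1.515, -1.0119, -1.145)  len=2.3240
  (v1,v7,v3) [-++] → (-0.808986, -1.0119, 1.145)–(-1.515, -1.0119, 1.145)  len=0.7060
  (v5,v7,v1) [-+-] → (1.515, -1.0119, 1.145)–(-0.808986, -1.0119, 1.145)  len=2.3240
  (v6,v4,v2) [+-+] → (1.515, -1.0119, -1.145)–(0.808986, -1.0119, -1.145)  len=0.7060
  (v6,v5,v4) [+--] → (1.515, -1.0119, 0.611412)–(1.515, -1.0119, -1.145)  len=1.7564
  (v7,v5,v6) [+-+] → (1.515, -1.0119, 1.145)–(1.515, -1.0119, 0.611412)  len=0.5336

Chained into 1 loop(s):
  loop 1: 8 segments, perimeter = 10.6400
Total perimeter = 10.640

loops=1 perimeter=10.640


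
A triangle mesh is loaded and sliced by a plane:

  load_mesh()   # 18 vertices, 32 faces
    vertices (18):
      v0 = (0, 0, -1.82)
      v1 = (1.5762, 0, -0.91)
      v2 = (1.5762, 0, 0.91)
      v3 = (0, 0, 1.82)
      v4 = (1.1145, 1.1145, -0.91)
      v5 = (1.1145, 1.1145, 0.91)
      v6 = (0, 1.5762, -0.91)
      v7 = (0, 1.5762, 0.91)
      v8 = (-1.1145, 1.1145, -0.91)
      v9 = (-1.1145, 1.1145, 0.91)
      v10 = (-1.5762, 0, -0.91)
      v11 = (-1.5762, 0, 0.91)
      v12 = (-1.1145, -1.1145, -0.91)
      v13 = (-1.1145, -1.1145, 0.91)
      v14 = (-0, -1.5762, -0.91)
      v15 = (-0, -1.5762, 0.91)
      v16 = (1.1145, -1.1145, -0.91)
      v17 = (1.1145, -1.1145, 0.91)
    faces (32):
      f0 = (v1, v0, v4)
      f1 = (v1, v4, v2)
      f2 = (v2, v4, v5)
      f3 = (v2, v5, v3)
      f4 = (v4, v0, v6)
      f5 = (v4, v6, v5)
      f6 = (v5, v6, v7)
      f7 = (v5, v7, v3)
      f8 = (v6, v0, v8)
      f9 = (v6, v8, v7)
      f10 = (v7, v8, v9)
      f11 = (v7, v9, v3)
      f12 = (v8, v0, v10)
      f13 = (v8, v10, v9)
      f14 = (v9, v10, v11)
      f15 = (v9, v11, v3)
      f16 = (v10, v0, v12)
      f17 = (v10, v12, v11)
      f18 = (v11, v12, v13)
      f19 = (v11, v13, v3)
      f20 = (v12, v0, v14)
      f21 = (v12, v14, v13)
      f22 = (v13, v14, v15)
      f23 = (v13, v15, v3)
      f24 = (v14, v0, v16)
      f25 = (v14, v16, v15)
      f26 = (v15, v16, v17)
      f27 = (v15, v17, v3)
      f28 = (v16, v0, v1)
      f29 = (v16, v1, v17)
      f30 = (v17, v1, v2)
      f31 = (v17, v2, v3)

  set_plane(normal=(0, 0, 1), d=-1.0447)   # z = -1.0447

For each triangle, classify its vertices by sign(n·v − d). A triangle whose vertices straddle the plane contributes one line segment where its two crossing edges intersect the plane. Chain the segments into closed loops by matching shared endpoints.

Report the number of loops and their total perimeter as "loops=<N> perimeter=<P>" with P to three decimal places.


loops=1 perimeter=8.222

Straddling triangles (8 of 32):
  (v1,v0,v4) [+-+] → (1.34289, 0, -1.0447)–(0.94953, 0.94953, -1.0447)  len=1.0278
  (v4,v0,v6) [+-+] → (0.94953, 0.94953, -1.0447)–(0, 1.34289, -1.0447)  len=1.0278
  (v6,v0,v8) [+-+] → (0, 1.34289, -1.0447)–(-0.94953, 0.94953, -1.0447)  len=1.0278
  (v8,v0,v10) [+-+] → (-0.94953, 0.94953, -1.0447)–(-1.34289, 0, -1.0447)  len=1.0278
  (v10,v0,v12) [+-+] → (-1.34289, 0, -1.0447)–(-0.94953, -0.94953, -1.0447)  len=1.0278
  (v12,v0,v14) [+-+] → (-0.94953, -0.94953, -1.0447)–(0, -1.34289, -1.0447)  len=1.0278
  (v14,v0,v16) [+-+] → (0, -1.34289, -1.0447)–(0.94953, -0.94953, -1.0447)  len=1.0278
  (v16,v0,v1) [+-+] → (0.94953, -0.94953, -1.0447)–(1.34289, 0, -1.0447)  len=1.0278

Chained into 1 loop(s):
  loop 1: 8 segments, perimeter = 8.2223
Total perimeter = 8.222


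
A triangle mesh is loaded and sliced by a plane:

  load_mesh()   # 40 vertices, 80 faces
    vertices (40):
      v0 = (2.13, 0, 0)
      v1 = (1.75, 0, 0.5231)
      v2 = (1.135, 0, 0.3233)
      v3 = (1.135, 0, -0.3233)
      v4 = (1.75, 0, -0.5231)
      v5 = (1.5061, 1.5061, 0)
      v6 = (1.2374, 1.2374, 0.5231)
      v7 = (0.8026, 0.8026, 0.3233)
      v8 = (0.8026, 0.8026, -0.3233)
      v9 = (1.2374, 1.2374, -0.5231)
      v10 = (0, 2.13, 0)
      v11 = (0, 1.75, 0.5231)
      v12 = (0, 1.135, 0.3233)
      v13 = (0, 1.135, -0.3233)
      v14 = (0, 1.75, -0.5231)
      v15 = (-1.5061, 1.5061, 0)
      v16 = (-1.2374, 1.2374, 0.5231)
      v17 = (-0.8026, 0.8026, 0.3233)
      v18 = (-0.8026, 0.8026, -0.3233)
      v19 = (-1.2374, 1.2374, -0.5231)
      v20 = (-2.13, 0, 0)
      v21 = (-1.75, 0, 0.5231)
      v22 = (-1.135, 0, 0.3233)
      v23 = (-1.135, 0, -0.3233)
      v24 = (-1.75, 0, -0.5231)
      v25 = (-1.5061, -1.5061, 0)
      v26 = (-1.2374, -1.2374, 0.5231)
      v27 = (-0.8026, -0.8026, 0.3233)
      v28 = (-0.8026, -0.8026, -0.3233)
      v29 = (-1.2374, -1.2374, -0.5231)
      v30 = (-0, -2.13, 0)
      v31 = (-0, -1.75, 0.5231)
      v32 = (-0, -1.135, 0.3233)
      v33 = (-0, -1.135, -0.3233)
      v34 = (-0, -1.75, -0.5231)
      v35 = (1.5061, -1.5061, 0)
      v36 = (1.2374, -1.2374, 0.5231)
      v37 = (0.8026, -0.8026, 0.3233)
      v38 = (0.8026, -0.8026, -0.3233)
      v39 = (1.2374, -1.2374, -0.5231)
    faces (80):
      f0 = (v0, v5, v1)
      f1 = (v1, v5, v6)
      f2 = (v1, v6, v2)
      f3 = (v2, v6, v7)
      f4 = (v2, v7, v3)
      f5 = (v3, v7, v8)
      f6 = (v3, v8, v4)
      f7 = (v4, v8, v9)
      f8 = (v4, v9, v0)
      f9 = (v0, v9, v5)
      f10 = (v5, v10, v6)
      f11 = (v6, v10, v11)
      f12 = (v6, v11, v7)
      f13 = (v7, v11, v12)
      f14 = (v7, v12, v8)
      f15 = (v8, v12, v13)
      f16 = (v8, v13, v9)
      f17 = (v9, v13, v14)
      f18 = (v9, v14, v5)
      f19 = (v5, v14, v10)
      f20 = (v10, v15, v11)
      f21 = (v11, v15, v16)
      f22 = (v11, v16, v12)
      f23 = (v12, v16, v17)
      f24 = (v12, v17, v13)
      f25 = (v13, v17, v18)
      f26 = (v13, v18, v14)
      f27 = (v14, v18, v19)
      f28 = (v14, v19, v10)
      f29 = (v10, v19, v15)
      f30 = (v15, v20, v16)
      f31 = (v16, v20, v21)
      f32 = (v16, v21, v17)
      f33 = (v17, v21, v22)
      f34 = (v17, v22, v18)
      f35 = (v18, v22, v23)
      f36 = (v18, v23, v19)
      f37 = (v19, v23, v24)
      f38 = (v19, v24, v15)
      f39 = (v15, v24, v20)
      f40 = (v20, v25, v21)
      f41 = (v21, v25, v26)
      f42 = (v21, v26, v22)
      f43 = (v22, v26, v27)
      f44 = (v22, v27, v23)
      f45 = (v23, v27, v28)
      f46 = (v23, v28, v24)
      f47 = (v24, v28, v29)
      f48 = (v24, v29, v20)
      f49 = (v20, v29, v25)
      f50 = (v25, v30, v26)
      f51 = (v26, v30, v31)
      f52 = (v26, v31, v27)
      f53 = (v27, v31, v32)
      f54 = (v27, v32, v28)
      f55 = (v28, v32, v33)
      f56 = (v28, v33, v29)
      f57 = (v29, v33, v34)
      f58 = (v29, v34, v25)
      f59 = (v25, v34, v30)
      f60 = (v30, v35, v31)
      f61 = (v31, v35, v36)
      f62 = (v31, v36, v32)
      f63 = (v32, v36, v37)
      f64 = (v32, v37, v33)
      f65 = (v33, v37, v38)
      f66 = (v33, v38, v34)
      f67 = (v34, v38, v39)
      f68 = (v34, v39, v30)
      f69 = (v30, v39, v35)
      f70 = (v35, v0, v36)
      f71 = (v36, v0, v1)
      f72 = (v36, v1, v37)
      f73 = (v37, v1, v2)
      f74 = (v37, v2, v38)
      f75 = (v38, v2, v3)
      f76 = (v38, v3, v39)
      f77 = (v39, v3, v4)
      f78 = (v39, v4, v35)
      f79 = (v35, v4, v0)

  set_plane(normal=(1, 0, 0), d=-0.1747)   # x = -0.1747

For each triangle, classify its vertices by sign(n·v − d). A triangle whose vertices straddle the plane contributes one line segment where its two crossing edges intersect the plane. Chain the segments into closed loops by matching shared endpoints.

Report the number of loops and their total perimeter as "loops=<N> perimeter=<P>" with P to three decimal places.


loops=2 perimeter=6.466

Straddling triangles (20 of 80):
  (v10,v15,v11) [+-+] → (-0.1747, 2.05763, 0)–(-0.1747, 1.72171, 0.462423)  len=0.5716
  (v11,v15,v16) [+--] → (-0.1747, 1.72171, 0.462423)–(-0.1747, 1.67763, 0.5231)  len=0.0750
  (v11,v16,v12) [+-+] → (-0.1747, 1.67763, 0.5231)–(-0.1747, 1.14946, 0.351508)  len=0.5553
  (v12,v16,v17) [+--] → (-0.1747, 1.14946, 0.351508)–(-0.1747, 1.06265, 0.3233)  len=0.0913
  (v12,v17,v13) [+-+] → (-0.1747, 1.06265, 0.3233)–(-0.1747, 1.06265, -0.182556)  len=0.5059
  (v13,v17,v18) [+--] → (-0.1747, 1.06265, -0.182556)–(-0.1747, 1.06265, -0.3233)  len=0.1407
  (v13,v18,v14) [+-+] → (-0.1747, 1.06265, -0.3233)–(-0.1747, 1.54378, -0.47961)  len=0.5059
  (v14,v18,v19) [+--] → (-0.1747, 1.54378, -0.47961)–(-0.1747, 1.67763, -0.5231)  len=0.1407
  (v14,v19,v10) [+-+] → (-0.1747, 1.67763, -0.5231)–(-0.1747, 2.00398, -0.0738529)  len=0.5553
  (v10,v19,v15) [+--] → (-0.1747, 2.00398, -0.0738529)–(-0.1747, 2.05763, 0)  len=0.0913
  (v25,v30,v26) [-+-] → (-0.1747, -2.05763, 0)–(-0.1747, -2.00398, 0.0738529)  len=0.0913
  (v26,v30,v31) [-++] → (-0.1747, -2.00398, 0.0738529)–(-0.1747, -1.67763, 0.5231)  len=0.5553
  (v26,v31,v27) [-+-] → (-0.1747, -1.67763, 0.5231)–(-0.1747, -1.54378, 0.47961)  len=0.1407
  (v27,v31,v32) [-++] → (-0.1747, -1.54378, 0.47961)–(-0.1747, -1.06265, 0.3233)  len=0.5059
  (v27,v32,v28) [-+-] → (-0.1747, -1.06265, 0.3233)–(-0.1747, -1.06265, 0.182556)  len=0.1407
  (v28,v32,v33) [-++] → (-0.1747, -1.06265, 0.182556)–(-0.1747, -1.06265, -0.3233)  len=0.5059
  (v28,v33,v29) [-+-] → (-0.1747, -1.06265, -0.3233)–(-0.1747, -1.14946, -0.351508)  len=0.0913
  (v29,v33,v34) [-++] → (-0.1747, -1.14946, -0.351508)–(-0.1747, -1.67763, -0.5231)  len=0.5553
  (v29,v34,v25) [-+-] → (-0.1747, -1.67763, -0.5231)–(-0.1747, -1.72171, -0.462423)  len=0.0750
  (v25,v34,v30) [-++] → (-0.1747, -1.72171, -0.462423)–(-0.1747, -2.05763, 0)  len=0.5716

Chained into 2 loop(s):
  loop 1: 10 segments, perimeter = 3.2330
  loop 2: 10 segments, perimeter = 3.2330
Total perimeter = 6.466


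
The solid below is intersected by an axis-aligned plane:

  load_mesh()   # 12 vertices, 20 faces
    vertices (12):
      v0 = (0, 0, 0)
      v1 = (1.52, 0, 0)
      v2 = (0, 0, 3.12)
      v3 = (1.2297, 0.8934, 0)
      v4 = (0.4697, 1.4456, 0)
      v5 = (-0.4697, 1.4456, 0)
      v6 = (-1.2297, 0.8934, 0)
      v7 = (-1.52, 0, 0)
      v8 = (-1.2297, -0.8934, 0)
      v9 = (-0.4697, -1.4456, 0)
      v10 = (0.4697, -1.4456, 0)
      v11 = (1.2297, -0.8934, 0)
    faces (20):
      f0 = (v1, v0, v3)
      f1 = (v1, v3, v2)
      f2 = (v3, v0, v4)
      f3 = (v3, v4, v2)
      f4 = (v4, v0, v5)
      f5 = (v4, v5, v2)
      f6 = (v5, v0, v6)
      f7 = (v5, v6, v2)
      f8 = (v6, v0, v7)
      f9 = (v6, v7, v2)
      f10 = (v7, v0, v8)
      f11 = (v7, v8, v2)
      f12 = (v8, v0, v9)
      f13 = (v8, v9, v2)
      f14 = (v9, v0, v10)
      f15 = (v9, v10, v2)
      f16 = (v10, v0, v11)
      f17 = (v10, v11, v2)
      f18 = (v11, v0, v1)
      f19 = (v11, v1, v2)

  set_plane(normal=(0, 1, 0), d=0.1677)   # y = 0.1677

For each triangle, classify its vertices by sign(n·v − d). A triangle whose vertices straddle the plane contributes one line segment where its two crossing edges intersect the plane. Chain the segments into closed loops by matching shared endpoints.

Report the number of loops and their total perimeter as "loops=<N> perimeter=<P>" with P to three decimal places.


Straddling triangles (10 of 20):
  (v1,v0,v3) [--+] → (0.230827, 0.1677, 0)–(1.46551, 0.1677, 0)  len=1.2347
  (v1,v3,v2) [-+-] → (1.46551, 0.1677, 0)–(0.230827, 0.1677, 2.53435)  len=2.8191
  (v3,v0,v4) [+-+] → (0.230827, 0.1677, 0)–(0.0544886, 0.1677, 0)  len=0.1763
  (v3,v4,v2) [++-] → (0.0544886, 0.1677, 2.75806)–(0.230827, 0.1677, 2.53435)  len=0.2849
  (v4,v0,v5) [+-+] → (0.0544886, 0.1677, 0)–(-0.0544886, 0.1677, 0)  len=0.1090
  (v4,v5,v2) [++-] → (-0.0544886, 0.1677, 2.75806)–(0.0544886, 0.1677, 2.75806)  len=0.1090
  (v5,v0,v6) [+-+] → (-0.0544886, 0.1677, 0)–(-0.230827, 0.1677, 0)  len=0.1763
  (v5,v6,v2) [++-] → (-0.230827, 0.1677, 2.53435)–(-0.0544886, 0.1677, 2.75806)  len=0.2849
  (v6,v0,v7) [+--] → (-0.230827, 0.1677, 0)–(-1.46551, 0.1677, 0)  len=1.2347
  (v6,v7,v2) [+--] → (-1.46551, 0.1677, 0)–(-0.230827, 0.1677, 2.53435)  len=2.8191

Chained into 1 loop(s):
  loop 1: 10 segments, perimeter = 9.2479
Total perimeter = 9.248

loops=1 perimeter=9.248


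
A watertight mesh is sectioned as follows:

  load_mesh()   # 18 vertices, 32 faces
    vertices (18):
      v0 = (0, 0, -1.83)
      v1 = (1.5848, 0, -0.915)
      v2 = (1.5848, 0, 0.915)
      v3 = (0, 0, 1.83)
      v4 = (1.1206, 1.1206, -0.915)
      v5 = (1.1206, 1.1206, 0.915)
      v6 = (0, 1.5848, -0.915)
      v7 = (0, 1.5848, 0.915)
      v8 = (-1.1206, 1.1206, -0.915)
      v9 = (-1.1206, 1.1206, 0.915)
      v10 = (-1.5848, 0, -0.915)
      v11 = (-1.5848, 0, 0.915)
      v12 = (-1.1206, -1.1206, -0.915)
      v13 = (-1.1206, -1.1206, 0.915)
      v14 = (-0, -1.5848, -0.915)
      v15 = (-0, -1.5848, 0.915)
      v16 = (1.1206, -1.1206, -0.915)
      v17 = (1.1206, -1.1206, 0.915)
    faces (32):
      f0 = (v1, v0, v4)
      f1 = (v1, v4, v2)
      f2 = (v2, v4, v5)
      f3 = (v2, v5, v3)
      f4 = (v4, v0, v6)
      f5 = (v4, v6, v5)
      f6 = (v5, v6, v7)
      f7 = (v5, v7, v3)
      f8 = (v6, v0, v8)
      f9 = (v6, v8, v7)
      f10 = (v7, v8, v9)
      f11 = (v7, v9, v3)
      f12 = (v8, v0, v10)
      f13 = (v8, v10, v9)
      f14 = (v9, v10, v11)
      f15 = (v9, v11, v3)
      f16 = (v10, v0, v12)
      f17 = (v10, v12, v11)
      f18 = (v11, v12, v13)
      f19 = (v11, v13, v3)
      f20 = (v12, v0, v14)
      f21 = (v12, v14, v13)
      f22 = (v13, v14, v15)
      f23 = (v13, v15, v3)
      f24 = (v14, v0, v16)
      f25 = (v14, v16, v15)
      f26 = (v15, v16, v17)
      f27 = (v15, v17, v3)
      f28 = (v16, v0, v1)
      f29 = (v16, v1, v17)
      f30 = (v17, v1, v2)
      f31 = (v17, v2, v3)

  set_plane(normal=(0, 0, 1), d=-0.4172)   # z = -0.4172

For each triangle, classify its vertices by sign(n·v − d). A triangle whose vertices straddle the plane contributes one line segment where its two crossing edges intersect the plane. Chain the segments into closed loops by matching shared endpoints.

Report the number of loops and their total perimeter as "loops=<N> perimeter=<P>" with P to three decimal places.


loops=1 perimeter=9.704

Straddling triangles (16 of 32):
  (v1,v4,v2) [--+] → (1.24687, 0.815772, -0.4172)–(1.5848, 0, -0.4172)  len=0.8830
  (v2,v4,v5) [+-+] → (1.24687, 0.815772, -0.4172)–(1.1206, 1.1206, -0.4172)  len=0.3299
  (v4,v6,v5) [--+] → (0.304828, 1.45853, -0.4172)–(1.1206, 1.1206, -0.4172)  len=0.8830
  (v5,v6,v7) [+-+] → (0.304828, 1.45853, -0.4172)–(0, 1.5848, -0.4172)  len=0.3299
  (v6,v8,v7) [--+] → (-0.815772, 1.24687, -0.4172)–(0, 1.5848, -0.4172)  len=0.8830
  (v7,v8,v9) [+-+] → (-0.815772, 1.24687, -0.4172)–(-1.1206, 1.1206, -0.4172)  len=0.3299
  (v8,v10,v9) [--+] → (-1.45853, 0.304828, -0.4172)–(-1.1206, 1.1206, -0.4172)  len=0.8830
  (v9,v10,v11) [+-+] → (-1.45853, 0.304828, -0.4172)–(-1.5848, 0, -0.4172)  len=0.3299
  (v10,v12,v11) [--+] → (-1.24687, -0.815772, -0.4172)–(-1.5848, 0, -0.4172)  len=0.8830
  (v11,v12,v13) [+-+] → (-1.24687, -0.815772, -0.4172)–(-1.1206, -1.1206, -0.4172)  len=0.3299
  (v12,v14,v13) [--+] → (-0.304828, -1.45853, -0.4172)–(-1.1206, -1.1206, -0.4172)  len=0.8830
  (v13,v14,v15) [+-+] → (-0.304828, -1.45853, -0.4172)–(0, -1.5848, -0.4172)  len=0.3299
  (v14,v16,v15) [--+] → (0.815772, -1.24687, -0.4172)–(0, -1.5848, -0.4172)  len=0.8830
  (v15,v16,v17) [+-+] → (0.815772, -1.24687, -0.4172)–(1.1206, -1.1206, -0.4172)  len=0.3299
  (v16,v1,v17) [--+] → (1.45853, -0.304828, -0.4172)–(1.1206, -1.1206, -0.4172)  len=0.8830
  (v17,v1,v2) [+-+] → (1.45853, -0.304828, -0.4172)–(1.5848, 0, -0.4172)  len=0.3299

Chained into 1 loop(s):
  loop 1: 16 segments, perimeter = 9.7035
Total perimeter = 9.704


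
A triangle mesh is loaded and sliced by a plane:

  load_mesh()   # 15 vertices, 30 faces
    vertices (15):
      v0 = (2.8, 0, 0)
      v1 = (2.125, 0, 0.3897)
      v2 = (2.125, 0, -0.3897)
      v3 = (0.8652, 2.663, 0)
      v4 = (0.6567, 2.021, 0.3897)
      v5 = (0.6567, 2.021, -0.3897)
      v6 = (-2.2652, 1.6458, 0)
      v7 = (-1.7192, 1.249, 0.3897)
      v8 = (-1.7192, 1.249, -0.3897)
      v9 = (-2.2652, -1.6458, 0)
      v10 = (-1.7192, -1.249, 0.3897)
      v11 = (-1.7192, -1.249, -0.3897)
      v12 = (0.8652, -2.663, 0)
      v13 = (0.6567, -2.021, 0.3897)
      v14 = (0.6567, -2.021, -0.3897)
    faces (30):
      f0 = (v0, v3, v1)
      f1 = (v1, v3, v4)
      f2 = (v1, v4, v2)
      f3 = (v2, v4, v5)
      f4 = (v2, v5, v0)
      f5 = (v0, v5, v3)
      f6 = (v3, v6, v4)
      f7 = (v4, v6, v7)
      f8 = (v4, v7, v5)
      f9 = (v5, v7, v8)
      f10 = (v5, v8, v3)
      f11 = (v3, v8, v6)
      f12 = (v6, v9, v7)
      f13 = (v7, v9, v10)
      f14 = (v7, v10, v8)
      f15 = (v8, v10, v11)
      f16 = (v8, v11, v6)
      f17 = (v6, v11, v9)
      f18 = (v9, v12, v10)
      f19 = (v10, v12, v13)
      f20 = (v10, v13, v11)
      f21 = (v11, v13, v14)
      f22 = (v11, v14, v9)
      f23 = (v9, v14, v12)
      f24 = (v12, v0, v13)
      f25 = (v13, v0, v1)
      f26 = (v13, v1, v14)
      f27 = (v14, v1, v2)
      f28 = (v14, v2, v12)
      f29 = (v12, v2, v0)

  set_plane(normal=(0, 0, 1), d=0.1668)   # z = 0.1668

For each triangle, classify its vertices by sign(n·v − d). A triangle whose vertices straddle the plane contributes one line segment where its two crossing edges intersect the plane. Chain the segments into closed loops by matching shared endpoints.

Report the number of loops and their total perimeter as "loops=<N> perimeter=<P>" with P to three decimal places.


Straddling triangles (20 of 30):
  (v0,v3,v1) [--+] → (1.40442, 1.52318, 0.1668)–(2.51109, 0, 0.1668)  len=1.8828
  (v1,v3,v4) [+-+] → (1.40442, 1.52318, 0.1668)–(0.775958, 2.38821, 0.1668)  len=1.0692
  (v1,v4,v2) [++-] → (1.07662, 1.44302, 0.1668)–(2.125, 0, 0.1668)  len=1.7836
  (v2,v4,v5) [-+-] → (1.07662, 1.44302, 0.1668)–(0.6567, 2.021, 0.1668)  len=0.7144
  (v3,v6,v4) [--+] → (-1.01456, 1.80639, 0.1668)–(0.775958, 2.38821, 0.1668)  len=1.8827
  (v4,v6,v7) [+-+] → (-1.01456, 1.80639, 0.1668)–(-2.0315, 1.47596, 0.1668)  len=1.0693
  (v4,v7,v5) [++-] → (-1.03972, 1.46978, 0.1668)–(0.6567, 2.021, 0.1668)  len=1.7837
  (v5,v7,v8) [-+-] → (-1.03972, 1.46978, 0.1668)–(-1.7192, 1.249, 0.1668)  len=0.7145
  (v6,v9,v7) [--+] → (-2.0315, -0.406763, 0.1668)–(-2.0315, 1.47596, 0.1668)  len=1.8827
  (v7,v9,v10) [+-+] → (-2.0315, -0.406763, 0.1668)–(-2.0315, -1.47596, 0.1668)  len=1.0692
  (v7,v10,v8) [++-] → (-1.7192, -0.534599, 0.1668)–(-1.7192, 1.249, 0.1668)  len=1.7836
  (v8,v10,v11) [-+-] → (-1.7192, -0.534599, 0.1668)–(-1.7192, -1.249, 0.1668)  len=0.7144
  (v9,v12,v10) [--+] → (-0.240979, -2.05778, 0.1668)–(-2.0315, -1.47596, 0.1668)  len=1.8827
  (v10,v12,v13) [+-+] → (-0.240979, -2.05778, 0.1668)–(0.775958, -2.38821, 0.1668)  len=1.0693
  (v10,v13,v11) [++-] → (-0.0227818, -1.80022, 0.1668)–(-1.7192, -1.249, 0.1668)  len=1.7837
  (v11,v13,v14) [-+-] → (-0.0227818, -1.80022, 0.1668)–(0.6567, -2.021, 0.1668)  len=0.7145
  (v12,v0,v13) [--+] → (1.88262, -0.865032, 0.1668)–(0.775958, -2.38821, 0.1668)  len=1.8828
  (v13,v0,v1) [+-+] → (1.88262, -0.865032, 0.1668)–(2.51109, 0, 0.1668)  len=1.0692
  (v13,v1,v14) [++-] → (1.70508, -0.577984, 0.1668)–(0.6567, -2.021, 0.1668)  len=1.7836
  (v14,v1,v2) [-+-] → (1.70508, -0.577984, 0.1668)–(2.125, 0, 0.1668)  len=0.7144

Chained into 2 loop(s):
  loop 1: 10 segments, perimeter = 14.7598
  loop 2: 10 segments, perimeter = 12.4905
Total perimeter = 27.250

loops=2 perimeter=27.250


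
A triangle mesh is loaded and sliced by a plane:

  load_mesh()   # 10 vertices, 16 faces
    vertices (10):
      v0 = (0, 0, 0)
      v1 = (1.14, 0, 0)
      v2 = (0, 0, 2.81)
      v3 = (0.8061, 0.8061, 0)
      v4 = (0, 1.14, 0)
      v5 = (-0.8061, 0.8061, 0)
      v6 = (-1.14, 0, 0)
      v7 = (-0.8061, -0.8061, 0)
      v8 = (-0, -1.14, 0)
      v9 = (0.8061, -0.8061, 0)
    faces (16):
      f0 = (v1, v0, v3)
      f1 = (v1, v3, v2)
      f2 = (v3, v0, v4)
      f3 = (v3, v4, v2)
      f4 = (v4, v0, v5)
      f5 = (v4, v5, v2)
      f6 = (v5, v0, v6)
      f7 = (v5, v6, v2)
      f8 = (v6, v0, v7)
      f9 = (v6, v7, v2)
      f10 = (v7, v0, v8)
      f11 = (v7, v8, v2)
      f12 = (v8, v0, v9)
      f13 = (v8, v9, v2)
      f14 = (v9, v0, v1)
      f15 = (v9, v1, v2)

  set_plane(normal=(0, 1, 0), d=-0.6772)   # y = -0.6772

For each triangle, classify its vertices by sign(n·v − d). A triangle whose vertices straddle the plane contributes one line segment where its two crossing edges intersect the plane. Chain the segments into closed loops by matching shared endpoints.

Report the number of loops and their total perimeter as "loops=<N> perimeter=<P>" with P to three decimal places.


Straddling triangles (8 of 16):
  (v6,v0,v7) [++-] → (-0.6772, -0.6772, 0)–(-0.859493, -0.6772, 0)  len=0.1823
  (v6,v7,v2) [+-+] → (-0.859493, -0.6772, 0)–(-0.6772, -0.6772, 0.449335)  len=0.4849
  (v7,v0,v8) [-+-] → (-0.6772, -0.6772, 0)–(0, -0.6772, 0)  len=0.6772
  (v7,v8,v2) [--+] → (0, -0.6772, 1.14076)–(-0.6772, -0.6772, 0.449335)  len=0.9678
  (v8,v0,v9) [-+-] → (0, -0.6772, 0)–(0.6772, -0.6772, 0)  len=0.6772
  (v8,v9,v2) [--+] → (0.6772, -0.6772, 0.449335)–(0, -0.6772, 1.14076)  len=0.9678
  (v9,v0,v1) [-++] → (0.6772, -0.6772, 0)–(0.859493, -0.6772, 0)  len=0.1823
  (v9,v1,v2) [-++] → (0.859493, -0.6772, 0)–(0.6772, -0.6772, 0.449335)  len=0.4849

Chained into 1 loop(s):
  loop 1: 8 segments, perimeter = 4.6244
Total perimeter = 4.624

loops=1 perimeter=4.624


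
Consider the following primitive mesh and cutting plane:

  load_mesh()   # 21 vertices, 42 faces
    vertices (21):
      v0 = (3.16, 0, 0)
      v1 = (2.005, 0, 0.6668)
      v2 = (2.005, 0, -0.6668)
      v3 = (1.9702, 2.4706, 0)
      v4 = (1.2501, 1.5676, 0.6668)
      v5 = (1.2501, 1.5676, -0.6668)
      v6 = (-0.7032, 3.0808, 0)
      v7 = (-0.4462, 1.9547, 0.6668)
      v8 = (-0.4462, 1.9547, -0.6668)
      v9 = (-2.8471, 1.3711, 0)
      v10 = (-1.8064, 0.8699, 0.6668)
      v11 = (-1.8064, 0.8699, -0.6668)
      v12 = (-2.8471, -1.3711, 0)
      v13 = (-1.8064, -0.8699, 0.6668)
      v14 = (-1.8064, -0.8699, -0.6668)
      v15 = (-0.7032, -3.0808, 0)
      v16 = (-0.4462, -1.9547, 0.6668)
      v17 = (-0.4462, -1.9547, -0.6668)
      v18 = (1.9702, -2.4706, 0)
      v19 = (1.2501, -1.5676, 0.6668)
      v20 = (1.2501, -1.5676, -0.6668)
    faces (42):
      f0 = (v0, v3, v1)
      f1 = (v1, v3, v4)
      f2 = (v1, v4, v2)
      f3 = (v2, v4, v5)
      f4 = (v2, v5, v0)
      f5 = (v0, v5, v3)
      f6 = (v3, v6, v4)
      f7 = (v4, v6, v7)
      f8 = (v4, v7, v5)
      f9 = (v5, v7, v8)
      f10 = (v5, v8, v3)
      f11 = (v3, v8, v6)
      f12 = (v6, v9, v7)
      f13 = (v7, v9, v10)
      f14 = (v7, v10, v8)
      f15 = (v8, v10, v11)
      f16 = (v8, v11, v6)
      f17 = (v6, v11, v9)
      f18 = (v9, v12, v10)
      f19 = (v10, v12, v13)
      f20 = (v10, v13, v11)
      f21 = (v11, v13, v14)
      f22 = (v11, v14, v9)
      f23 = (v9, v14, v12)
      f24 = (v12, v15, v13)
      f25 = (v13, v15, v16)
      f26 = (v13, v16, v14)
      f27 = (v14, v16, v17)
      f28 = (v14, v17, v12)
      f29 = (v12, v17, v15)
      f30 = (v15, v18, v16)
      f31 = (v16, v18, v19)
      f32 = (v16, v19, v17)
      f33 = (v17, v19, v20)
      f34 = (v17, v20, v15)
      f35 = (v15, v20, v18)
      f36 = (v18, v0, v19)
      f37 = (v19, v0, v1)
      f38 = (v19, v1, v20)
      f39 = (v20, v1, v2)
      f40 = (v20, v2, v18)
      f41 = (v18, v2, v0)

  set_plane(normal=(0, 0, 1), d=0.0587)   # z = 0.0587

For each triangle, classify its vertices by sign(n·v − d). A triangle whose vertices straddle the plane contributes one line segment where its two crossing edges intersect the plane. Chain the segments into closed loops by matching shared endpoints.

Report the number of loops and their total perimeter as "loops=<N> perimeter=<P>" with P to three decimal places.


Straddling triangles (28 of 42):
  (v0,v3,v1) [--+] → (1.97326, 2.25311, 0.0587)–(3.05832, 0, 0.0587)  len=2.5008
  (v1,v3,v4) [+-+] → (1.97326, 2.25311, 0.0587)–(1.90681, 2.39111, 0.0587)  len=0.1532
  (v1,v4,v2) [++-] → (1.59432, 0.8528, 0.0587)–(2.005, 0, 0.0587)  len=0.9465
  (v2,v4,v5) [-+-] → (1.59432, 0.8528, 0.0587)–(1.2501, 1.5676, 0.0587)  len=0.7934
  (v3,v6,v4) [--+] → (-0.531246, 2.94759, 0.0587)–(1.90681, 2.39111, 0.0587)  len=2.5008
  (v4,v6,v7) [+-+] → (-0.531246, 2.94759, 0.0587)–(-0.680576, 2.98167, 0.0587)  len=0.1532
  (v4,v7,v5) [++-] → (0.327285, 1.77819, 0.0587)–(1.2501, 1.5676, 0.0587)  len=0.9465
  (v5,v7,v8) [-+-] → (0.327285, 1.77819, 0.0587)–(-0.4462, 1.9547, 0.0587)  len=0.7934
  (v6,v9,v7) [--+] → (-2.63574, 1.42248, 0.0587)–(-0.680576, 2.98167, 0.0587)  len=2.5008
  (v7,v9,v10) [+-+] → (-2.63574, 1.42248, 0.0587)–(-2.75548, 1.32698, 0.0587)  len=0.1532
  (v7,v10,v8) [++-] → (-1.18617, 1.36455, 0.0587)–(-0.4462, 1.9547, 0.0587)  len=0.9465
  (v8,v10,v11) [-+-] → (-1.18617, 1.36455, 0.0587)–(-1.8064, 0.8699, 0.0587)  len=0.7933
  (v9,v12,v10) [--+] → (-2.75548, -1.17382, 0.0587)–(-2.75548, 1.32698, 0.0587)  len=2.5008
  (v10,v12,v13) [+-+] → (-2.75548, -1.17382, 0.0587)–(-2.75548, -1.32698, 0.0587)  len=0.1532
  (v10,v13,v11) [++-] → (-1.8064, -0.0765794, 0.0587)–(-1.8064, 0.8699, 0.0587)  len=0.9465
  (v11,v13,v14) [-+-] → (-1.8064, -0.0765794, 0.0587)–(-1.8064, -0.8699, 0.0587)  len=0.7933
  (v12,v15,v13) [--+] → (-0.800317, -2.88617, 0.0587)–(-2.75548, -1.32698, 0.0587)  len=2.5008
  (v13,v15,v16) [+-+] → (-0.800317, -2.88617, 0.0587)–(-0.680576, -2.98167, 0.0587)  len=0.1532
  (v13,v16,v14) [++-] → (-1.06643, -1.46005, 0.0587)–(-1.8064, -0.8699, 0.0587)  len=0.9465
  (v14,v16,v17) [-+-] → (-1.06643, -1.46005, 0.0587)–(-0.4462, -1.9547, 0.0587)  len=0.7933
  (v15,v18,v16) [--+] → (1.75748, -2.42518, 0.0587)–(-0.680576, -2.98167, 0.0587)  len=2.5008
  (v16,v18,v19) [+-+] → (1.75748, -2.42518, 0.0587)–(1.90681, -2.39111, 0.0587)  len=0.1532
  (v16,v19,v17) [++-] → (0.476615, -1.74411, 0.0587)–(-0.4462, -1.9547, 0.0587)  len=0.9465
  (v17,v19,v20) [-+-] → (0.476615, -1.74411, 0.0587)–(1.2501, -1.5676, 0.0587)  len=0.7934
  (v18,v0,v19) [--+] → (2.99187, -0.138, 0.0587)–(1.90681, -2.39111, 0.0587)  len=2.5008
  (v19,v0,v1) [+-+] → (2.99187, -0.138, 0.0587)–(3.05832, 0, 0.0587)  len=0.1532
  (v19,v1,v20) [++-] → (1.66078, -0.7148, 0.0587)–(1.2501, -1.5676, 0.0587)  len=0.9465
  (v20,v1,v2) [-+-] → (1.66078, -0.7148, 0.0587)–(2.005, 0, 0.0587)  len=0.7934

Chained into 2 loop(s):
  loop 1: 14 segments, perimeter = 18.5775
  loop 2: 14 segments, perimeter = 12.1790
Total perimeter = 30.757

loops=2 perimeter=30.757


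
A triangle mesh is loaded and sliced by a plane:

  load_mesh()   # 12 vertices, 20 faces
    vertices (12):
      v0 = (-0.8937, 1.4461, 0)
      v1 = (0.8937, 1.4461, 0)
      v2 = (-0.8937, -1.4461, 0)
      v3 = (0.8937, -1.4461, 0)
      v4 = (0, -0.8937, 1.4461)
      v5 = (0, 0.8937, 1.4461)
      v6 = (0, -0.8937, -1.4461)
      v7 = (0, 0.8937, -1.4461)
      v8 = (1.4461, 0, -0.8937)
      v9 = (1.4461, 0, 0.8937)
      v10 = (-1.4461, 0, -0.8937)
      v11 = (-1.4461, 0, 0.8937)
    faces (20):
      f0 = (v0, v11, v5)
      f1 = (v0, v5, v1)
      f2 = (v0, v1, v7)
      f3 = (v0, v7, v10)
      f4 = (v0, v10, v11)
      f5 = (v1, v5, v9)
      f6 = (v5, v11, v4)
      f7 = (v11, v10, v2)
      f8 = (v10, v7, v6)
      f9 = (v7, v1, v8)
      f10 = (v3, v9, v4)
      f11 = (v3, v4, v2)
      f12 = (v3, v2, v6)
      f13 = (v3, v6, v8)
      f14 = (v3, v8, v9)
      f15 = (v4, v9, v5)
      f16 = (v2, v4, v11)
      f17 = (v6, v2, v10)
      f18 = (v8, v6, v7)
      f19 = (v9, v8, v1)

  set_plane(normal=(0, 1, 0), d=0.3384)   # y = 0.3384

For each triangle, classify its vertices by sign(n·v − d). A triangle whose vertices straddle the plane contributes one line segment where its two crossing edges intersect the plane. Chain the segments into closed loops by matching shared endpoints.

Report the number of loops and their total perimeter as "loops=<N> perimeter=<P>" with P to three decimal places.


loops=1 perimeter=8.952

Straddling triangles (10 of 20):
  (v0,v11,v5) [+-+] → (-1.31683, 0.3384, 0.684566)–(-0.898533, 0.3384, 1.10287)  len=0.5916
  (v0,v7,v10) [++-] → (-0.898533, 0.3384, -1.10287)–(-1.31683, 0.3384, -0.684566)  len=0.5916
  (v0,v10,v11) [+--] → (-1.31683, 0.3384, -0.684566)–(-1.31683, 0.3384, 0.684566)  len=1.3691
  (v1,v5,v9) [++-] → (0.898533, 0.3384, 1.10287)–(1.31683, 0.3384, 0.684566)  len=0.5916
  (v5,v11,v4) [+--] → (-0.898533, 0.3384, 1.10287)–(0, 0.3384, 1.4461)  len=0.9619
  (v10,v7,v6) [-+-] → (-0.898533, 0.3384, -1.10287)–(0, 0.3384, -1.4461)  len=0.9619
  (v7,v1,v8) [++-] → (1.31683, 0.3384, -0.684566)–(0.898533, 0.3384, -1.10287)  len=0.5916
  (v4,v9,v5) [--+] → (0.898533, 0.3384, 1.10287)–(0, 0.3384, 1.4461)  len=0.9619
  (v8,v6,v7) [--+] → (0, 0.3384, -1.4461)–(0.898533, 0.3384, -1.10287)  len=0.9619
  (v9,v8,v1) [--+] → (1.31683, 0.3384, -0.684566)–(1.31683, 0.3384, 0.684566)  len=1.3691

Chained into 1 loop(s):
  loop 1: 10 segments, perimeter = 8.9520
Total perimeter = 8.952


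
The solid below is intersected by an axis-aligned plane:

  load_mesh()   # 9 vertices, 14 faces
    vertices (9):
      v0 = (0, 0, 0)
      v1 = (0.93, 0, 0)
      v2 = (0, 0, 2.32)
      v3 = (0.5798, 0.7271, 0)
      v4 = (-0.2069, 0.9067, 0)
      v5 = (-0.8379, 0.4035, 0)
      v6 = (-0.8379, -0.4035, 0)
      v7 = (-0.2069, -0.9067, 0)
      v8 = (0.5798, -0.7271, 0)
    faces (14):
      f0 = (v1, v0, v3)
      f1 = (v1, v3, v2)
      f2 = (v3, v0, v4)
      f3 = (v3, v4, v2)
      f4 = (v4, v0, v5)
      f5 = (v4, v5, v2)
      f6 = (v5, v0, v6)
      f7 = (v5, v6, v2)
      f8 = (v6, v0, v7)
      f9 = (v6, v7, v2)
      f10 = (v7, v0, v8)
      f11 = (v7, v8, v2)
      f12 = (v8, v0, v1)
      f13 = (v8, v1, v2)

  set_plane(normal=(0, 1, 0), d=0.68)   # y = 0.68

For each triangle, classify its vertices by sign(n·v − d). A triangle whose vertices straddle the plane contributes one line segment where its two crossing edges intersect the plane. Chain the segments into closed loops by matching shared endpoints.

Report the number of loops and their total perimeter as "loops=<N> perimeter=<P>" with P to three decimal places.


loops=1 perimeter=2.745

Straddling triangles (6 of 14):
  (v1,v0,v3) [--+] → (0.542242, 0.68, 0)–(0.602485, 0.68, 0)  len=0.0602
  (v1,v3,v2) [-+-] → (0.602485, 0.68, 0)–(0.542242, 0.68, 0.150285)  len=0.1619
  (v3,v0,v4) [+-+] → (0.542242, 0.68, 0)–(-0.155169, 0.68, 0)  len=0.6974
  (v3,v4,v2) [++-] → (-0.155169, 0.68, 0.580064)–(0.542242, 0.68, 0.150285)  len=0.8192
  (v4,v0,v5) [+--] → (-0.155169, 0.68, 0)–(-0.491176, 0.68, 0)  len=0.3360
  (v4,v5,v2) [+--] → (-0.491176, 0.68, 0)–(-0.155169, 0.68, 0.580064)  len=0.6704

Chained into 1 loop(s):
  loop 1: 6 segments, perimeter = 2.7451
Total perimeter = 2.745
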